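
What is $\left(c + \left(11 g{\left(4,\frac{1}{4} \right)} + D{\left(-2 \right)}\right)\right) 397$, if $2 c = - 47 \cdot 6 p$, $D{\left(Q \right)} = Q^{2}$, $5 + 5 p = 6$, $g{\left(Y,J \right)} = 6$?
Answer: $\frac{82973}{5} \approx 16595.0$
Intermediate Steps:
$p = \frac{1}{5}$ ($p = -1 + \frac{1}{5} \cdot 6 = -1 + \frac{6}{5} = \frac{1}{5} \approx 0.2$)
$c = - \frac{141}{5}$ ($c = \frac{\left(-47\right) 6 \cdot \frac{1}{5}}{2} = \frac{\left(-47\right) \frac{6}{5}}{2} = \frac{1}{2} \left(- \frac{282}{5}\right) = - \frac{141}{5} \approx -28.2$)
$\left(c + \left(11 g{\left(4,\frac{1}{4} \right)} + D{\left(-2 \right)}\right)\right) 397 = \left(- \frac{141}{5} + \left(11 \cdot 6 + \left(-2\right)^{2}\right)\right) 397 = \left(- \frac{141}{5} + \left(66 + 4\right)\right) 397 = \left(- \frac{141}{5} + 70\right) 397 = \frac{209}{5} \cdot 397 = \frac{82973}{5}$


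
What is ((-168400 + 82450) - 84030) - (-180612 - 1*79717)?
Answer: 90349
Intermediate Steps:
((-168400 + 82450) - 84030) - (-180612 - 1*79717) = (-85950 - 84030) - (-180612 - 79717) = -169980 - 1*(-260329) = -169980 + 260329 = 90349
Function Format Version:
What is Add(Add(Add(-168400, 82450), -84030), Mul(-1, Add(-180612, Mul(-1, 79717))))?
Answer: 90349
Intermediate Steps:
Add(Add(Add(-168400, 82450), -84030), Mul(-1, Add(-180612, Mul(-1, 79717)))) = Add(Add(-85950, -84030), Mul(-1, Add(-180612, -79717))) = Add(-169980, Mul(-1, -260329)) = Add(-169980, 260329) = 90349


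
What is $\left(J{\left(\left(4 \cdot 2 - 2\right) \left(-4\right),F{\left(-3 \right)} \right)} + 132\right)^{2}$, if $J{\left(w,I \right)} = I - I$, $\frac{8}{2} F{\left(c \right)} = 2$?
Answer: $17424$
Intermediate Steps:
$F{\left(c \right)} = \frac{1}{2}$ ($F{\left(c \right)} = \frac{1}{4} \cdot 2 = \frac{1}{2}$)
$J{\left(w,I \right)} = 0$
$\left(J{\left(\left(4 \cdot 2 - 2\right) \left(-4\right),F{\left(-3 \right)} \right)} + 132\right)^{2} = \left(0 + 132\right)^{2} = 132^{2} = 17424$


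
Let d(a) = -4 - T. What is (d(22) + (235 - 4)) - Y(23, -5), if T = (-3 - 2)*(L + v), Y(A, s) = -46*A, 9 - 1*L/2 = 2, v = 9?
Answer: 1400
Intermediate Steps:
L = 14 (L = 18 - 2*2 = 18 - 4 = 14)
T = -115 (T = (-3 - 2)*(14 + 9) = -5*23 = -115)
d(a) = 111 (d(a) = -4 - 1*(-115) = -4 + 115 = 111)
(d(22) + (235 - 4)) - Y(23, -5) = (111 + (235 - 4)) - (-46)*23 = (111 + 231) - 1*(-1058) = 342 + 1058 = 1400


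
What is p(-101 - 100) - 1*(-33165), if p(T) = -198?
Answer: 32967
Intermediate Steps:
p(-101 - 100) - 1*(-33165) = -198 - 1*(-33165) = -198 + 33165 = 32967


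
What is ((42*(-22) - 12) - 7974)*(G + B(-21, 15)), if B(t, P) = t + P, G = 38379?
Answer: -341903430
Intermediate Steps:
B(t, P) = P + t
((42*(-22) - 12) - 7974)*(G + B(-21, 15)) = ((42*(-22) - 12) - 7974)*(38379 + (15 - 21)) = ((-924 - 12) - 7974)*(38379 - 6) = (-936 - 7974)*38373 = -8910*38373 = -341903430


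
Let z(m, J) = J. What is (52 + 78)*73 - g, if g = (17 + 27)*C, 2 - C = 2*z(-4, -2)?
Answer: 9226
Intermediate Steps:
C = 6 (C = 2 - 2*(-2) = 2 - 1*(-4) = 2 + 4 = 6)
g = 264 (g = (17 + 27)*6 = 44*6 = 264)
(52 + 78)*73 - g = (52 + 78)*73 - 1*264 = 130*73 - 264 = 9490 - 264 = 9226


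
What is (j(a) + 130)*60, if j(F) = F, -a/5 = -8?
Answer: 10200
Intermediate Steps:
a = 40 (a = -5*(-8) = 40)
(j(a) + 130)*60 = (40 + 130)*60 = 170*60 = 10200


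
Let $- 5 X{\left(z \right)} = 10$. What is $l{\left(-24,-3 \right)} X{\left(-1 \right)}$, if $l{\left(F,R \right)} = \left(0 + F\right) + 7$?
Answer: $34$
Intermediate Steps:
$X{\left(z \right)} = -2$ ($X{\left(z \right)} = \left(- \frac{1}{5}\right) 10 = -2$)
$l{\left(F,R \right)} = 7 + F$ ($l{\left(F,R \right)} = F + 7 = 7 + F$)
$l{\left(-24,-3 \right)} X{\left(-1 \right)} = \left(7 - 24\right) \left(-2\right) = \left(-17\right) \left(-2\right) = 34$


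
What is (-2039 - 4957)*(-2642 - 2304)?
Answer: 34602216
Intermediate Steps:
(-2039 - 4957)*(-2642 - 2304) = -6996*(-4946) = 34602216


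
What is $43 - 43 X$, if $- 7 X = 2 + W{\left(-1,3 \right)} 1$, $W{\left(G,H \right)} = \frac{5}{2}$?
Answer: $\frac{989}{14} \approx 70.643$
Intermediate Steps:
$W{\left(G,H \right)} = \frac{5}{2}$ ($W{\left(G,H \right)} = 5 \cdot \frac{1}{2} = \frac{5}{2}$)
$X = - \frac{9}{14}$ ($X = - \frac{2 + \frac{5}{2} \cdot 1}{7} = - \frac{2 + \frac{5}{2}}{7} = \left(- \frac{1}{7}\right) \frac{9}{2} = - \frac{9}{14} \approx -0.64286$)
$43 - 43 X = 43 - - \frac{387}{14} = 43 + \frac{387}{14} = \frac{989}{14}$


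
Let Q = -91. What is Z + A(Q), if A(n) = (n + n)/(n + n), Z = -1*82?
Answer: -81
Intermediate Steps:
Z = -82
A(n) = 1 (A(n) = (2*n)/((2*n)) = (2*n)*(1/(2*n)) = 1)
Z + A(Q) = -82 + 1 = -81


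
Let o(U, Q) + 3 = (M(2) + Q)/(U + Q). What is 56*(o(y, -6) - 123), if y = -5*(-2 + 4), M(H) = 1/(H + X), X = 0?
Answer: -28147/4 ≈ -7036.8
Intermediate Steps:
M(H) = 1/H (M(H) = 1/(H + 0) = 1/H)
y = -10 (y = -5*2 = -10)
o(U, Q) = -3 + (½ + Q)/(Q + U) (o(U, Q) = -3 + (1/2 + Q)/(U + Q) = -3 + (½ + Q)/(Q + U))
56*(o(y, -6) - 123) = 56*((½ - 3*(-10) - 2*(-6))/(-6 - 10) - 123) = 56*((½ + 30 + 12)/(-16) - 123) = 56*(-1/16*85/2 - 123) = 56*(-85/32 - 123) = 56*(-4021/32) = -28147/4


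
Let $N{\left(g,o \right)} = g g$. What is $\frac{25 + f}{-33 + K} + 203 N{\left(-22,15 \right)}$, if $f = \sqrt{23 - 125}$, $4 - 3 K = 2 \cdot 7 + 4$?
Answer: $\frac{11102401}{113} - \frac{3 i \sqrt{102}}{113} \approx 98251.0 - 0.26813 i$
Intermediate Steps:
$N{\left(g,o \right)} = g^{2}$
$K = - \frac{14}{3}$ ($K = \frac{4}{3} - \frac{2 \cdot 7 + 4}{3} = \frac{4}{3} - \frac{14 + 4}{3} = \frac{4}{3} - 6 = - \frac{14}{3} \approx -4.6667$)
$f = i \sqrt{102}$ ($f = \sqrt{-102} = i \sqrt{102} \approx 10.1 i$)
$\frac{25 + f}{-33 + K} + 203 N{\left(-22,15 \right)} = \frac{25 + i \sqrt{102}}{-33 - \frac{14}{3}} + 203 \left(-22\right)^{2} = \frac{25 + i \sqrt{102}}{- \frac{113}{3}} + 203 \cdot 484 = \left(25 + i \sqrt{102}\right) \left(- \frac{3}{113}\right) + 98252 = \left(- \frac{75}{113} - \frac{3 i \sqrt{102}}{113}\right) + 98252 = \frac{11102401}{113} - \frac{3 i \sqrt{102}}{113}$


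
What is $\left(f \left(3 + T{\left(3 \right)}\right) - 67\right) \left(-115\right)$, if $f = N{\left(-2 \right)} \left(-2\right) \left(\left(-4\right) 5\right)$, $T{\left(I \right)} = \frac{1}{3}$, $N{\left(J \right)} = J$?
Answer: $\frac{115115}{3} \approx 38372.0$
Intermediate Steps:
$T{\left(I \right)} = \frac{1}{3}$
$f = -80$ ($f = \left(-2\right) \left(-2\right) \left(\left(-4\right) 5\right) = 4 \left(-20\right) = -80$)
$\left(f \left(3 + T{\left(3 \right)}\right) - 67\right) \left(-115\right) = \left(- 80 \left(3 + \frac{1}{3}\right) - 67\right) \left(-115\right) = \left(\left(-80\right) \frac{10}{3} - 67\right) \left(-115\right) = \left(- \frac{800}{3} - 67\right) \left(-115\right) = \left(- \frac{1001}{3}\right) \left(-115\right) = \frac{115115}{3}$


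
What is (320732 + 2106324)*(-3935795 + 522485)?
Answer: -8284294515360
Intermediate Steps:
(320732 + 2106324)*(-3935795 + 522485) = 2427056*(-3413310) = -8284294515360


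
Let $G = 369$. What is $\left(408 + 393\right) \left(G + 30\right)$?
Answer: $319599$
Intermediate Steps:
$\left(408 + 393\right) \left(G + 30\right) = \left(408 + 393\right) \left(369 + 30\right) = 801 \cdot 399 = 319599$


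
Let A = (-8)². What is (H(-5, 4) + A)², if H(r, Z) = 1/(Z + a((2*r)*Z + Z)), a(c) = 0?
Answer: 66049/16 ≈ 4128.1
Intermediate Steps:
H(r, Z) = 1/Z (H(r, Z) = 1/(Z + 0) = 1/Z)
A = 64
(H(-5, 4) + A)² = (1/4 + 64)² = (¼ + 64)² = (257/4)² = 66049/16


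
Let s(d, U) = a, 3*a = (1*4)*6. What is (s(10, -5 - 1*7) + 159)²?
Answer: 27889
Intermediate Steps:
a = 8 (a = ((1*4)*6)/3 = (4*6)/3 = (⅓)*24 = 8)
s(d, U) = 8
(s(10, -5 - 1*7) + 159)² = (8 + 159)² = 167² = 27889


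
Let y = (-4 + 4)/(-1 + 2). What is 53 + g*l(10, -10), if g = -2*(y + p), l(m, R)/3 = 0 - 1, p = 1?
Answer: 59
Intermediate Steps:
y = 0 (y = 0/1 = 0*1 = 0)
l(m, R) = -3 (l(m, R) = 3*(0 - 1) = 3*(-1) = -3)
g = -2 (g = -2*(0 + 1) = -2*1 = -2)
53 + g*l(10, -10) = 53 - 2*(-3) = 53 + 6 = 59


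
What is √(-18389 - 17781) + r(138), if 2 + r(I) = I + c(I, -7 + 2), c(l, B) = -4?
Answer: 132 + I*√36170 ≈ 132.0 + 190.18*I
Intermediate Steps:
r(I) = -6 + I (r(I) = -2 + (I - 4) = -2 + (-4 + I) = -6 + I)
√(-18389 - 17781) + r(138) = √(-18389 - 17781) + (-6 + 138) = √(-36170) + 132 = I*√36170 + 132 = 132 + I*√36170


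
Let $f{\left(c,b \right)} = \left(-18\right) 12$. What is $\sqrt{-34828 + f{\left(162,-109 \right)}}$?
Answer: $2 i \sqrt{8761} \approx 187.2 i$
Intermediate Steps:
$f{\left(c,b \right)} = -216$
$\sqrt{-34828 + f{\left(162,-109 \right)}} = \sqrt{-34828 - 216} = \sqrt{-35044} = 2 i \sqrt{8761}$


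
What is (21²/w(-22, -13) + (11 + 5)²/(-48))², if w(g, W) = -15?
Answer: 271441/225 ≈ 1206.4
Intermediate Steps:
(21²/w(-22, -13) + (11 + 5)²/(-48))² = (21²/(-15) + (11 + 5)²/(-48))² = (441*(-1/15) + 16²*(-1/48))² = (-147/5 + 256*(-1/48))² = (-147/5 - 16/3)² = (-521/15)² = 271441/225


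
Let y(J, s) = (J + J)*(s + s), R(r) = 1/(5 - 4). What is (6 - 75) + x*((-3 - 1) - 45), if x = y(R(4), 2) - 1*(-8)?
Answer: -853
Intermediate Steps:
R(r) = 1 (R(r) = 1/1 = 1)
y(J, s) = 4*J*s (y(J, s) = (2*J)*(2*s) = 4*J*s)
x = 16 (x = 4*1*2 - 1*(-8) = 8 + 8 = 16)
(6 - 75) + x*((-3 - 1) - 45) = (6 - 75) + 16*((-3 - 1) - 45) = -69 + 16*(-4 - 45) = -69 + 16*(-49) = -69 - 784 = -853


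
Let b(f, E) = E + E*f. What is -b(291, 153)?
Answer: -44676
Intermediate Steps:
-b(291, 153) = -153*(1 + 291) = -153*292 = -1*44676 = -44676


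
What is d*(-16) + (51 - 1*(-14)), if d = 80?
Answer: -1215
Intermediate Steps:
d*(-16) + (51 - 1*(-14)) = 80*(-16) + (51 - 1*(-14)) = -1280 + (51 + 14) = -1280 + 65 = -1215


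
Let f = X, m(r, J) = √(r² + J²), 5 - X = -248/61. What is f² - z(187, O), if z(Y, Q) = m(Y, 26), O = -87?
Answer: 305809/3721 - √35645 ≈ -106.61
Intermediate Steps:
X = 553/61 (X = 5 - (-248)/61 = 5 - 1*(-248/61) = 5 + 248/61 = 553/61 ≈ 9.0656)
m(r, J) = √(J² + r²)
z(Y, Q) = √(676 + Y²) (z(Y, Q) = √(26² + Y²) = √(676 + Y²))
f = 553/61 ≈ 9.0656
f² - z(187, O) = (553/61)² - √(676 + 187²) = 305809/3721 - √(676 + 34969) = 305809/3721 - √35645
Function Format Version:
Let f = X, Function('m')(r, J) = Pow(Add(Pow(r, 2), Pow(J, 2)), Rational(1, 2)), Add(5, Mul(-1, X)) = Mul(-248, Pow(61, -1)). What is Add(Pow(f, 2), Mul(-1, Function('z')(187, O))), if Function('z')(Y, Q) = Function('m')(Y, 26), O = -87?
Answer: Add(Rational(305809, 3721), Mul(-1, Pow(35645, Rational(1, 2)))) ≈ -106.61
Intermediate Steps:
X = Rational(553, 61) (X = Add(5, Mul(-1, Mul(-248, Pow(61, -1)))) = Add(5, Mul(-1, Mul(-248, Rational(1, 61)))) = Add(5, Mul(-1, Rational(-248, 61))) = Add(5, Rational(248, 61)) = Rational(553, 61) ≈ 9.0656)
Function('m')(r, J) = Pow(Add(Pow(J, 2), Pow(r, 2)), Rational(1, 2))
Function('z')(Y, Q) = Pow(Add(676, Pow(Y, 2)), Rational(1, 2)) (Function('z')(Y, Q) = Pow(Add(Pow(26, 2), Pow(Y, 2)), Rational(1, 2)) = Pow(Add(676, Pow(Y, 2)), Rational(1, 2)))
f = Rational(553, 61) ≈ 9.0656
Add(Pow(f, 2), Mul(-1, Function('z')(187, O))) = Add(Pow(Rational(553, 61), 2), Mul(-1, Pow(Add(676, Pow(187, 2)), Rational(1, 2)))) = Add(Rational(305809, 3721), Mul(-1, Pow(Add(676, 34969), Rational(1, 2)))) = Add(Rational(305809, 3721), Mul(-1, Pow(35645, Rational(1, 2))))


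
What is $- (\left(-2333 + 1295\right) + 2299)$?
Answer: $-1261$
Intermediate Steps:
$- (\left(-2333 + 1295\right) + 2299) = - (-1038 + 2299) = \left(-1\right) 1261 = -1261$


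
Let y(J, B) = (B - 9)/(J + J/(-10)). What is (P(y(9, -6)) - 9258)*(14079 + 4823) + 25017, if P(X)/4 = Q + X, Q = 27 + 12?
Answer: -4648347049/27 ≈ -1.7216e+8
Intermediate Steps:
Q = 39
y(J, B) = 10*(-9 + B)/(9*J) (y(J, B) = (-9 + B)/(J + J*(-1/10)) = (-9 + B)/(J - J/10) = (-9 + B)/((9*J/10)) = (-9 + B)*(10/(9*J)) = 10*(-9 + B)/(9*J))
P(X) = 156 + 4*X (P(X) = 4*(39 + X) = 156 + 4*X)
(P(y(9, -6)) - 9258)*(14079 + 4823) + 25017 = ((156 + 4*((10/9)*(-9 - 6)/9)) - 9258)*(14079 + 4823) + 25017 = ((156 + 4*((10/9)*(1/9)*(-15))) - 9258)*18902 + 25017 = ((156 + 4*(-50/27)) - 9258)*18902 + 25017 = ((156 - 200/27) - 9258)*18902 + 25017 = (4012/27 - 9258)*18902 + 25017 = -245954/27*18902 + 25017 = -4649022508/27 + 25017 = -4648347049/27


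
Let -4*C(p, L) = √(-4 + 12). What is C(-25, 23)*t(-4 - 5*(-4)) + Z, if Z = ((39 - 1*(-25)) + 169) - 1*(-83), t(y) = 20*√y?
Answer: 316 - 40*√2 ≈ 259.43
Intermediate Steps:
C(p, L) = -√2/2 (C(p, L) = -√(-4 + 12)/4 = -√2/2)
Z = 316 (Z = ((39 + 25) + 169) + 83 = (64 + 169) + 83 = 233 + 83 = 316)
C(-25, 23)*t(-4 - 5*(-4)) + Z = (-√2/2)*(20*√(-4 - 5*(-4))) + 316 = (-√2/2)*(20*√(-4 + 20)) + 316 = (-√2/2)*(20*√16) + 316 = (-√2/2)*(20*4) + 316 = -√2/2*80 + 316 = -40*√2 + 316 = 316 - 40*√2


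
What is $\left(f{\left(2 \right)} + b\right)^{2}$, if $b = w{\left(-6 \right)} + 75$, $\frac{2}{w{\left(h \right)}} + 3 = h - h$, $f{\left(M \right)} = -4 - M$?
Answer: $\frac{42025}{9} \approx 4669.4$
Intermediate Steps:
$w{\left(h \right)} = - \frac{2}{3}$ ($w{\left(h \right)} = \frac{2}{-3 + \left(h - h\right)} = \frac{2}{-3 + 0} = \frac{2}{-3} = 2 \left(- \frac{1}{3}\right) = - \frac{2}{3}$)
$b = \frac{223}{3}$ ($b = - \frac{2}{3} + 75 = \frac{223}{3} \approx 74.333$)
$\left(f{\left(2 \right)} + b\right)^{2} = \left(\left(-4 - 2\right) + \frac{223}{3}\right)^{2} = \left(-6 + \frac{223}{3}\right)^{2} = \left(\frac{205}{3}\right)^{2} = \frac{42025}{9}$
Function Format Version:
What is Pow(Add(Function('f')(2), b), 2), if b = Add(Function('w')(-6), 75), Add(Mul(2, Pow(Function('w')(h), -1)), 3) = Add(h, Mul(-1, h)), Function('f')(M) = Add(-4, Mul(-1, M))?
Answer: Rational(42025, 9) ≈ 4669.4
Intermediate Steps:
Function('w')(h) = Rational(-2, 3) (Function('w')(h) = Mul(2, Pow(Add(-3, Add(h, Mul(-1, h))), -1)) = Mul(2, Pow(Add(-3, 0), -1)) = Mul(2, Pow(-3, -1)) = Mul(2, Rational(-1, 3)) = Rational(-2, 3))
b = Rational(223, 3) (b = Add(Rational(-2, 3), 75) = Rational(223, 3) ≈ 74.333)
Pow(Add(Function('f')(2), b), 2) = Pow(Add(Add(-4, Mul(-1, 2)), Rational(223, 3)), 2) = Pow(Add(Add(-4, -2), Rational(223, 3)), 2) = Pow(Add(-6, Rational(223, 3)), 2) = Pow(Rational(205, 3), 2) = Rational(42025, 9)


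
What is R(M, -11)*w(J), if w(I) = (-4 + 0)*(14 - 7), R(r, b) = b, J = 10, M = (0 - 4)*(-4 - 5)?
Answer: 308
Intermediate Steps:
M = 36 (M = -4*(-9) = 36)
w(I) = -28 (w(I) = -4*7 = -28)
R(M, -11)*w(J) = -11*(-28) = 308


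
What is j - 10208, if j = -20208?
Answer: -30416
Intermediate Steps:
j - 10208 = -20208 - 10208 = -30416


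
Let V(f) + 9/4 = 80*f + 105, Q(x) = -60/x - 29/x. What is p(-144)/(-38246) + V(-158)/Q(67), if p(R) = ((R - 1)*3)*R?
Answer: 64241804989/6807788 ≈ 9436.5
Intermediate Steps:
p(R) = R*(-3 + 3*R) (p(R) = ((-1 + R)*3)*R = (-3 + 3*R)*R = R*(-3 + 3*R))
Q(x) = -89/x
V(f) = 411/4 + 80*f (V(f) = -9/4 + (80*f + 105) = -9/4 + (105 + 80*f) = 411/4 + 80*f)
p(-144)/(-38246) + V(-158)/Q(67) = (3*(-144)*(-1 - 144))/(-38246) + (411/4 + 80*(-158))/((-89/67)) = (3*(-144)*(-145))*(-1/38246) + (411/4 - 12640)/((-89*1/67)) = 62640*(-1/38246) - 50149/(4*(-89/67)) = -31320/19123 - 50149/4*(-67/89) = -31320/19123 + 3359983/356 = 64241804989/6807788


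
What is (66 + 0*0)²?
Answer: 4356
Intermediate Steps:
(66 + 0*0)² = (66 + 0)² = 66² = 4356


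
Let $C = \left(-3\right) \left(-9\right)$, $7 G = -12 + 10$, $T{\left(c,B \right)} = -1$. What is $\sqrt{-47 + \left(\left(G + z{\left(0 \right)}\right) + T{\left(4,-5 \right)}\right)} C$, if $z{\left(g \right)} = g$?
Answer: $\frac{351 i \sqrt{14}}{7} \approx 187.62 i$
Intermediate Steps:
$G = - \frac{2}{7}$ ($G = \frac{-12 + 10}{7} = \frac{1}{7} \left(-2\right) = - \frac{2}{7} \approx -0.28571$)
$C = 27$
$\sqrt{-47 + \left(\left(G + z{\left(0 \right)}\right) + T{\left(4,-5 \right)}\right)} C = \sqrt{-47 + \left(\left(- \frac{2}{7} + 0\right) - 1\right)} 27 = \sqrt{-47 - \frac{9}{7}} \cdot 27 = \sqrt{- \frac{338}{7}} \cdot 27 = \frac{13 i \sqrt{14}}{7} \cdot 27 = \frac{351 i \sqrt{14}}{7}$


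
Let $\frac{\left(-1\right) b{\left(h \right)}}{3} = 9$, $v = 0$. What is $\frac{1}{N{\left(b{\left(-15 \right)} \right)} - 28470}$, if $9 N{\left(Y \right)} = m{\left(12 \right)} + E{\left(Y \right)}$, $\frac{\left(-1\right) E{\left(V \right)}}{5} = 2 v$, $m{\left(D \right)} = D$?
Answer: $- \frac{3}{85406} \approx -3.5126 \cdot 10^{-5}$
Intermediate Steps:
$b{\left(h \right)} = -27$ ($b{\left(h \right)} = \left(-3\right) 9 = -27$)
$E{\left(V \right)} = 0$ ($E{\left(V \right)} = - 5 \cdot 2 \cdot 0 = \left(-5\right) 0 = 0$)
$N{\left(Y \right)} = \frac{4}{3}$ ($N{\left(Y \right)} = \frac{12 + 0}{9} = \frac{1}{9} \cdot 12 = \frac{4}{3}$)
$\frac{1}{N{\left(b{\left(-15 \right)} \right)} - 28470} = \frac{1}{\frac{4}{3} - 28470} = \frac{1}{- \frac{85406}{3}} = - \frac{3}{85406}$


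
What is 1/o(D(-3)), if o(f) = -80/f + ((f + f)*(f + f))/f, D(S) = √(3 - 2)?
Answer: -1/76 ≈ -0.013158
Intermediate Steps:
D(S) = 1 (D(S) = √1 = 1)
o(f) = -80/f + 4*f (o(f) = -80/f + ((2*f)*(2*f))/f = -80/f + (4*f²)/f = -80/f + 4*f)
1/o(D(-3)) = 1/(-80/1 + 4*1) = 1/(-80*1 + 4) = 1/(-80 + 4) = 1/(-76) = -1/76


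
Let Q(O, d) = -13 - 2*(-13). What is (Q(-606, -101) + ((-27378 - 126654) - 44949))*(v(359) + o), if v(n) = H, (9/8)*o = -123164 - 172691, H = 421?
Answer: 470171531368/9 ≈ 5.2241e+10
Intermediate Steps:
Q(O, d) = 13 (Q(O, d) = -13 + 26 = 13)
o = -2366840/9 (o = 8*(-123164 - 172691)/9 = (8/9)*(-295855) = -2366840/9 ≈ -2.6298e+5)
v(n) = 421
(Q(-606, -101) + ((-27378 - 126654) - 44949))*(v(359) + o) = (13 + ((-27378 - 126654) - 44949))*(421 - 2366840/9) = (13 + (-154032 - 44949))*(-2363051/9) = (13 - 198981)*(-2363051/9) = -198968*(-2363051/9) = 470171531368/9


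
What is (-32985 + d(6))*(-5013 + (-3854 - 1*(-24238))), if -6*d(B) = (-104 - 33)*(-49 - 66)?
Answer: -3284244715/6 ≈ -5.4737e+8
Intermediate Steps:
d(B) = -15755/6 (d(B) = -(-104 - 33)*(-49 - 66)/6 = -(-137)*(-115)/6 = -1/6*15755 = -15755/6)
(-32985 + d(6))*(-5013 + (-3854 - 1*(-24238))) = (-32985 - 15755/6)*(-5013 + (-3854 - 1*(-24238))) = -213665*(-5013 + (-3854 + 24238))/6 = -213665*(-5013 + 20384)/6 = -213665/6*15371 = -3284244715/6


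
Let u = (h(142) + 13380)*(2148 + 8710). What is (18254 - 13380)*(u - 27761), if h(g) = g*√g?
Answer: 707959607846 + 7514908664*√142 ≈ 7.9751e+11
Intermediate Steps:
h(g) = g^(3/2)
u = 145280040 + 1541836*√142 (u = (142^(3/2) + 13380)*(2148 + 8710) = (142*√142 + 13380)*10858 = (13380 + 142*√142)*10858 = 145280040 + 1541836*√142 ≈ 1.6365e+8)
(18254 - 13380)*(u - 27761) = (18254 - 13380)*((145280040 + 1541836*√142) - 27761) = 4874*(145252279 + 1541836*√142) = 707959607846 + 7514908664*√142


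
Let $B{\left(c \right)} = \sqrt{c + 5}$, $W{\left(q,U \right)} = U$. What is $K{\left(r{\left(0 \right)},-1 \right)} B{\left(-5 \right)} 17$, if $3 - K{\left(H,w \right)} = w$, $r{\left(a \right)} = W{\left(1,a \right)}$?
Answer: $0$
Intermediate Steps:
$r{\left(a \right)} = a$
$K{\left(H,w \right)} = 3 - w$
$B{\left(c \right)} = \sqrt{5 + c}$
$K{\left(r{\left(0 \right)},-1 \right)} B{\left(-5 \right)} 17 = \left(3 - -1\right) \sqrt{5 - 5} \cdot 17 = \left(3 + 1\right) \sqrt{0} \cdot 17 = 4 \cdot 0 \cdot 17 = 0 \cdot 17 = 0$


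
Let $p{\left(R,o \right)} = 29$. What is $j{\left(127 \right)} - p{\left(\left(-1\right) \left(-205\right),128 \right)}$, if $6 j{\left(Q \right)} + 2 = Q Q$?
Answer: $\frac{15953}{6} \approx 2658.8$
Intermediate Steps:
$j{\left(Q \right)} = - \frac{1}{3} + \frac{Q^{2}}{6}$ ($j{\left(Q \right)} = - \frac{1}{3} + \frac{Q Q}{6} = - \frac{1}{3} + \frac{Q^{2}}{6}$)
$j{\left(127 \right)} - p{\left(\left(-1\right) \left(-205\right),128 \right)} = \left(- \frac{1}{3} + \frac{127^{2}}{6}\right) - 29 = \left(- \frac{1}{3} + \frac{1}{6} \cdot 16129\right) - 29 = \left(- \frac{1}{3} + \frac{16129}{6}\right) - 29 = \frac{16127}{6} - 29 = \frac{15953}{6}$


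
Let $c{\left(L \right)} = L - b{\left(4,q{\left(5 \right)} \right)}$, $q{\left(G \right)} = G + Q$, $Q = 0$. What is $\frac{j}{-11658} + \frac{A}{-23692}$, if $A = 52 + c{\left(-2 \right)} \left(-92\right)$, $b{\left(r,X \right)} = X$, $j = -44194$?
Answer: $\frac{129866285}{34525167} \approx 3.7615$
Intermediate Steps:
$q{\left(G \right)} = G$ ($q{\left(G \right)} = G + 0 = G$)
$c{\left(L \right)} = -5 + L$ ($c{\left(L \right)} = L - 5 = -5 + L$)
$A = 696$ ($A = 52 + \left(-5 - 2\right) \left(-92\right) = 52 - -644 = 52 + 644 = 696$)
$\frac{j}{-11658} + \frac{A}{-23692} = - \frac{44194}{-11658} + \frac{696}{-23692} = \left(-44194\right) \left(- \frac{1}{11658}\right) + 696 \left(- \frac{1}{23692}\right) = \frac{22097}{5829} - \frac{174}{5923} = \frac{129866285}{34525167}$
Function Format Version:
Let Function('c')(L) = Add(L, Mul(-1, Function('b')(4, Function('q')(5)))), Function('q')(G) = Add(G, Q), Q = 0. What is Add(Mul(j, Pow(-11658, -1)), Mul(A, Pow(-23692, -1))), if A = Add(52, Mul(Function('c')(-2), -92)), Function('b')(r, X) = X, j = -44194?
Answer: Rational(129866285, 34525167) ≈ 3.7615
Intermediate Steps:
Function('q')(G) = G (Function('q')(G) = Add(G, 0) = G)
Function('c')(L) = Add(-5, L) (Function('c')(L) = Add(L, Mul(-1, 5)) = Add(L, -5) = Add(-5, L))
A = 696 (A = Add(52, Mul(Add(-5, -2), -92)) = Add(52, Mul(-7, -92)) = Add(52, 644) = 696)
Add(Mul(j, Pow(-11658, -1)), Mul(A, Pow(-23692, -1))) = Add(Mul(-44194, Pow(-11658, -1)), Mul(696, Pow(-23692, -1))) = Add(Mul(-44194, Rational(-1, 11658)), Mul(696, Rational(-1, 23692))) = Add(Rational(22097, 5829), Rational(-174, 5923)) = Rational(129866285, 34525167)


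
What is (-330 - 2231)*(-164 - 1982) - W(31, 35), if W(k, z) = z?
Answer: 5495871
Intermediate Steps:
(-330 - 2231)*(-164 - 1982) - W(31, 35) = (-330 - 2231)*(-164 - 1982) - 1*35 = -2561*(-2146) - 35 = 5495906 - 35 = 5495871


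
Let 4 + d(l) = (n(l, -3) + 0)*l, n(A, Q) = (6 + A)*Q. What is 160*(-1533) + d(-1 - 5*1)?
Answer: -245284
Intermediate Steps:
n(A, Q) = Q*(6 + A)
d(l) = -4 + l*(-18 - 3*l) (d(l) = -4 + (-3*(6 + l) + 0)*l = -4 + ((-18 - 3*l) + 0)*l = -4 + (-18 - 3*l)*l = -4 + l*(-18 - 3*l))
160*(-1533) + d(-1 - 5*1) = 160*(-1533) + (-4 - 3*(-1 - 5*1)*(6 + (-1 - 5*1))) = -245280 + (-4 - 3*(-1 - 5)*(6 + (-1 - 5))) = -245280 + (-4 - 3*(-6)*(6 - 6)) = -245280 + (-4 - 3*(-6)*0) = -245280 + (-4 + 0) = -245280 - 4 = -245284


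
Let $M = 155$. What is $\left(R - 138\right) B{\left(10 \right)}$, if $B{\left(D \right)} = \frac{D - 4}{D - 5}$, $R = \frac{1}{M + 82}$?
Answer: $- \frac{13082}{79} \approx -165.59$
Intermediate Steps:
$R = \frac{1}{237}$ ($R = \frac{1}{155 + 82} = \frac{1}{237} \approx 0.0042194$)
$B{\left(D \right)} = \frac{-4 + D}{-5 + D}$
$\left(R - 138\right) B{\left(10 \right)} = \left(\frac{1}{237} - 138\right) \frac{-4 + 10}{-5 + 10} = - \frac{32705 \cdot \frac{1}{5} \cdot 6}{237} = \left(- \frac{32705}{237}\right) \frac{6}{5} = - \frac{13082}{79}$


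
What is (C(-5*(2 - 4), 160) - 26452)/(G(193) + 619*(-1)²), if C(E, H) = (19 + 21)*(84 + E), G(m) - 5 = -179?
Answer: -22692/445 ≈ -50.993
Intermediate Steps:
G(m) = -174 (G(m) = 5 - 179 = -174)
C(E, H) = 3360 + 40*E (C(E, H) = 40*(84 + E) = 3360 + 40*E)
(C(-5*(2 - 4), 160) - 26452)/(G(193) + 619*(-1)²) = ((3360 + 40*(-5*(2 - 4))) - 26452)/(-174 + 619*(-1)²) = ((3360 + 40*(-5*(-2))) - 26452)/(-174 + 619*1) = ((3360 + 40*10) - 26452)/(-174 + 619) = ((3360 + 400) - 26452)/445 = (3760 - 26452)*(1/445) = -22692*1/445 = -22692/445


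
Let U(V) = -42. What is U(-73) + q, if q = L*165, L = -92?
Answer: -15222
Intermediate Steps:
q = -15180 (q = -92*165 = -15180)
U(-73) + q = -42 - 15180 = -15222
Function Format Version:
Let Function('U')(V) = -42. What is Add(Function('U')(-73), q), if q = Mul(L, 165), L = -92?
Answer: -15222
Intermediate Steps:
q = -15180 (q = Mul(-92, 165) = -15180)
Add(Function('U')(-73), q) = Add(-42, -15180) = -15222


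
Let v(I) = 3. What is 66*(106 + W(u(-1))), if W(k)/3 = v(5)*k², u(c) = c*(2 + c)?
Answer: 7590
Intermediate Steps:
W(k) = 9*k² (W(k) = 3*(3*k²) = 9*k²)
66*(106 + W(u(-1))) = 66*(106 + 9*(-(2 - 1))²) = 66*(106 + 9*(-1*1)²) = 66*(106 + 9*(-1)²) = 66*(106 + 9*1) = 66*(106 + 9) = 66*115 = 7590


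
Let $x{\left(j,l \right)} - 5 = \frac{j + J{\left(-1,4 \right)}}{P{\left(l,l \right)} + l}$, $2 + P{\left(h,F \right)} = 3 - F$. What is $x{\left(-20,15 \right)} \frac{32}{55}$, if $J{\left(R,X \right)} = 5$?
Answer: $- \frac{64}{11} \approx -5.8182$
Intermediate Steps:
$P{\left(h,F \right)} = 1 - F$ ($P{\left(h,F \right)} = -2 - \left(-3 + F\right) = 1 - F$)
$x{\left(j,l \right)} = 10 + j$ ($x{\left(j,l \right)} = 5 + \frac{j + 5}{\left(1 - l\right) + l} = 5 + \frac{5 + j}{1} = 5 + \left(5 + j\right) 1 = 5 + \left(5 + j\right) = 10 + j$)
$x{\left(-20,15 \right)} \frac{32}{55} = \left(10 - 20\right) \frac{32}{55} = - 10 \cdot 32 \cdot \frac{1}{55} = \left(-10\right) \frac{32}{55} = - \frac{64}{11}$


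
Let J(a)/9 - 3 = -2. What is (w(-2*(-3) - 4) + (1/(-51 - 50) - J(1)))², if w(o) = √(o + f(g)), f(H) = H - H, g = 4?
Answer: 848502/10201 - 1820*√2/101 ≈ 57.694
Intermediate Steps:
J(a) = 9 (J(a) = 27 + 9*(-2) = 27 - 18 = 9)
f(H) = 0
w(o) = √o (w(o) = √(o + 0) = √o)
(w(-2*(-3) - 4) + (1/(-51 - 50) - J(1)))² = (√(-2*(-3) - 4) + (1/(-51 - 50) - 1*9))² = (√(6 - 4) + (1/(-101) - 9))² = (√2 + (-1/101 - 9))² = (√2 - 910/101)² = (-910/101 + √2)²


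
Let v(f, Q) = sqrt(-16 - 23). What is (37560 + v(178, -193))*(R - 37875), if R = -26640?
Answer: -2423183400 - 64515*I*sqrt(39) ≈ -2.4232e+9 - 4.029e+5*I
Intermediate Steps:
v(f, Q) = I*sqrt(39) (v(f, Q) = sqrt(-39) = I*sqrt(39))
(37560 + v(178, -193))*(R - 37875) = (37560 + I*sqrt(39))*(-26640 - 37875) = (37560 + I*sqrt(39))*(-64515) = -2423183400 - 64515*I*sqrt(39)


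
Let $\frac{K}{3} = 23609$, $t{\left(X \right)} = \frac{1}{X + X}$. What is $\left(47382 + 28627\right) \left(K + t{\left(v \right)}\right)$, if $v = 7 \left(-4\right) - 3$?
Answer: $\frac{333776269457}{62} \approx 5.3835 \cdot 10^{9}$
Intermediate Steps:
$v = -31$ ($v = -28 - 3 = -31$)
$t{\left(X \right)} = \frac{1}{2 X}$
$K = 70827$ ($K = 3 \cdot 23609 = 70827$)
$\left(47382 + 28627\right) \left(K + t{\left(v \right)}\right) = \left(47382 + 28627\right) \left(70827 + \frac{1}{2 \left(-31\right)}\right) = 76009 \left(70827 + \frac{1}{2} \left(- \frac{1}{31}\right)\right) = 76009 \left(70827 - \frac{1}{62}\right) = 76009 \cdot \frac{4391273}{62} = \frac{333776269457}{62}$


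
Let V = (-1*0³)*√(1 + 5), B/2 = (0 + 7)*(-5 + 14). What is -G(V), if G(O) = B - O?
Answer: -126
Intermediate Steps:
B = 126 (B = 2*((0 + 7)*(-5 + 14)) = 2*(7*9) = 2*63 = 126)
V = 0 (V = (-1*0)*√6 = 0*√6 = 0)
G(O) = 126 - O
-G(V) = -(126 - 1*0) = -(126 + 0) = -1*126 = -126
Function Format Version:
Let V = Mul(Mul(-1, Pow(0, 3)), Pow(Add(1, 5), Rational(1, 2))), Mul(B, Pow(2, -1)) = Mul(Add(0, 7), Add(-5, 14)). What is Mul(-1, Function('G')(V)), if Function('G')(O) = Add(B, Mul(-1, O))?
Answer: -126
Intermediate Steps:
B = 126 (B = Mul(2, Mul(Add(0, 7), Add(-5, 14))) = Mul(2, Mul(7, 9)) = Mul(2, 63) = 126)
V = 0 (V = Mul(Mul(-1, 0), Pow(6, Rational(1, 2))) = Mul(0, Pow(6, Rational(1, 2))) = 0)
Function('G')(O) = Add(126, Mul(-1, O))
Mul(-1, Function('G')(V)) = Mul(-1, Add(126, Mul(-1, 0))) = Mul(-1, Add(126, 0)) = Mul(-1, 126) = -126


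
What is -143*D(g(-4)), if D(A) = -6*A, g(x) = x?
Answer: -3432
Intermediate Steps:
-143*D(g(-4)) = -(-858)*(-4) = -143*24 = -3432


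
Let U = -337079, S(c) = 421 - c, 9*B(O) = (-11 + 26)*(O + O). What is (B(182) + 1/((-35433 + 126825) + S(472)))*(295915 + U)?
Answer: -2281043001724/91341 ≈ -2.4973e+7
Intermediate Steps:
B(O) = 10*O/3 (B(O) = ((-11 + 26)*(O + O))/9 = (15*(2*O))/9 = (30*O)/9 = 10*O/3)
(B(182) + 1/((-35433 + 126825) + S(472)))*(295915 + U) = ((10/3)*182 + 1/((-35433 + 126825) + (421 - 1*472)))*(295915 - 337079) = (1820/3 + 1/(91392 + (421 - 472)))*(-41164) = (1820/3 + 1/(91392 - 51))*(-41164) = (1820/3 + 1/91341)*(-41164) = (55413541/91341)*(-41164) = -2281043001724/91341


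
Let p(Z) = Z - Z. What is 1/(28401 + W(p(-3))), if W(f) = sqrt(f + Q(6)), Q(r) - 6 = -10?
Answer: 28401/806616805 - 2*I/806616805 ≈ 3.521e-5 - 2.4795e-9*I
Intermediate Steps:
Q(r) = -4 (Q(r) = 6 - 10 = -4)
p(Z) = 0
W(f) = sqrt(-4 + f) (W(f) = sqrt(f - 4) = sqrt(-4 + f))
1/(28401 + W(p(-3))) = 1/(28401 + sqrt(-4 + 0)) = 1/(28401 + sqrt(-4)) = 1/(28401 + 2*I) = (28401 - 2*I)/806616805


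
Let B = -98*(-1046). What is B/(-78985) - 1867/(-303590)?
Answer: -1238917549/959162246 ≈ -1.2917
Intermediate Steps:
B = 102508
B/(-78985) - 1867/(-303590) = 102508/(-78985) - 1867/(-303590) = 102508*(-1/78985) - 1867*(-1/303590) = -102508/78985 + 1867/303590 = -1238917549/959162246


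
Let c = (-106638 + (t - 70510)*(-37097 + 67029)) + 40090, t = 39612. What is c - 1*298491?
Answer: -925203975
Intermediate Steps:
c = -924905484 (c = (-106638 + (39612 - 70510)*(-37097 + 67029)) + 40090 = (-106638 - 30898*29932) + 40090 = (-106638 - 924838936) + 40090 = -924945574 + 40090 = -924905484)
c - 1*298491 = -924905484 - 1*298491 = -924905484 - 298491 = -925203975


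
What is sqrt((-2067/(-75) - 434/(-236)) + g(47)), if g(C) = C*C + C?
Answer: 3*sqrt(88394154)/590 ≈ 47.806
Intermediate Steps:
g(C) = C + C**2 (g(C) = C**2 + C = C + C**2)
sqrt((-2067/(-75) - 434/(-236)) + g(47)) = sqrt((-2067/(-75) - 434/(-236)) + 47*(1 + 47)) = sqrt((-2067*(-1/75) - 434*(-1/236)) + 47*48) = sqrt((689/25 + 217/118) + 2256) = sqrt(86727/2950 + 2256) = sqrt(6741927/2950) = 3*sqrt(88394154)/590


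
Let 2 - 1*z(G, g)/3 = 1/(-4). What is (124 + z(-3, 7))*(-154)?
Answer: -40271/2 ≈ -20136.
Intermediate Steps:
z(G, g) = 27/4 (z(G, g) = 6 - 3/(-4) = 6 - 3*(-¼) = 6 + ¾ = 27/4)
(124 + z(-3, 7))*(-154) = (124 + 27/4)*(-154) = (523/4)*(-154) = -40271/2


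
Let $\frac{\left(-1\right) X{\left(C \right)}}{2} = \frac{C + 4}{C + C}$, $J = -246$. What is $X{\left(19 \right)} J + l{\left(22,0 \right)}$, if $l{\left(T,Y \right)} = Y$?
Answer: $\frac{5658}{19} \approx 297.79$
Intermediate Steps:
$X{\left(C \right)} = - \frac{4 + C}{C}$ ($X{\left(C \right)} = - 2 \frac{C + 4}{C + C} = - 2 \frac{4 + C}{2 C} = - \frac{4 + C}{C}$)
$X{\left(19 \right)} J + l{\left(22,0 \right)} = \frac{-4 - 19}{19} \left(-246\right) + 0 = \frac{1}{19} \left(-23\right) \left(-246\right) + 0 = \left(- \frac{23}{19}\right) \left(-246\right) + 0 = \frac{5658}{19} + 0 = \frac{5658}{19}$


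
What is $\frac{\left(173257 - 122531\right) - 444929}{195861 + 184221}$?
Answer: $- \frac{131401}{126694} \approx -1.0372$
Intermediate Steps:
$\frac{\left(173257 - 122531\right) - 444929}{195861 + 184221} = \frac{50726 - 444929}{380082} = \left(-394203\right) \frac{1}{380082} = - \frac{131401}{126694}$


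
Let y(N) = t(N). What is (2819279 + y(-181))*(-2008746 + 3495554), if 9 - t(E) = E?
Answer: 4192009064952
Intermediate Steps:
t(E) = 9 - E
y(N) = 9 - N
(2819279 + y(-181))*(-2008746 + 3495554) = (2819279 + (9 - 1*(-181)))*(-2008746 + 3495554) = (2819279 + (9 + 181))*1486808 = (2819279 + 190)*1486808 = 2819469*1486808 = 4192009064952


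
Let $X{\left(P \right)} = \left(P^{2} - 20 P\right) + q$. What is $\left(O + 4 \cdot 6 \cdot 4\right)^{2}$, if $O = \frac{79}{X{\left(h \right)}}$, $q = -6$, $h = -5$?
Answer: $\frac{132319009}{14161} \approx 9343.9$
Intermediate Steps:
$X{\left(P \right)} = -6 + P^{2} - 20 P$ ($X{\left(P \right)} = \left(P^{2} - 20 P\right) - 6 = -6 + P^{2} - 20 P$)
$O = \frac{79}{119}$ ($O = \frac{79}{-6 + \left(-5\right)^{2} - -100} = \frac{79}{-6 + 25 + 100} = \frac{79}{119} \approx 0.66387$)
$\left(O + 4 \cdot 6 \cdot 4\right)^{2} = \left(\frac{79}{119} + 4 \cdot 6 \cdot 4\right)^{2} = \left(\frac{79}{119} + 24 \cdot 4\right)^{2} = \left(\frac{79}{119} + 96\right)^{2} = \left(\frac{11503}{119}\right)^{2} = \frac{132319009}{14161}$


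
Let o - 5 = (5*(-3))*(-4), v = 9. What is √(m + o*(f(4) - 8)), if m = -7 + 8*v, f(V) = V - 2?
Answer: 5*I*√13 ≈ 18.028*I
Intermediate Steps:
f(V) = -2 + V
o = 65 (o = 5 + (5*(-3))*(-4) = 5 - 15*(-4) = 5 + 60 = 65)
m = 65 (m = -7 + 8*9 = -7 + 72 = 65)
√(m + o*(f(4) - 8)) = √(65 + 65*((-2 + 4) - 8)) = √(65 + 65*(2 - 8)) = √(65 + 65*(-6)) = √(65 - 390) = √(-325) = 5*I*√13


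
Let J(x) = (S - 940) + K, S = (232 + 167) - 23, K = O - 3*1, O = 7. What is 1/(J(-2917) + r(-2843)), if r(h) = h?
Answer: -1/3403 ≈ -0.00029386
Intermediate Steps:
K = 4 (K = 7 - 3*1 = 7 - 3 = 4)
S = 376 (S = 399 - 23 = 376)
J(x) = -560 (J(x) = (376 - 940) + 4 = -564 + 4 = -560)
1/(J(-2917) + r(-2843)) = 1/(-560 - 2843) = 1/(-3403) = -1/3403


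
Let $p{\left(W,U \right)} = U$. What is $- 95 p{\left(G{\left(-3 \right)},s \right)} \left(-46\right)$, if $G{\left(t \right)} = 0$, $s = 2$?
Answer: $8740$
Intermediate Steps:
$- 95 p{\left(G{\left(-3 \right)},s \right)} \left(-46\right) = \left(-95\right) 2 \left(-46\right) = \left(-190\right) \left(-46\right) = 8740$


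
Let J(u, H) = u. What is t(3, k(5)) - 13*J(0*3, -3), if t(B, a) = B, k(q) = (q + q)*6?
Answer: 3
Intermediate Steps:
k(q) = 12*q (k(q) = (2*q)*6 = 12*q)
t(3, k(5)) - 13*J(0*3, -3) = 3 - 0*3 = 3 - 13*0 = 3 + 0 = 3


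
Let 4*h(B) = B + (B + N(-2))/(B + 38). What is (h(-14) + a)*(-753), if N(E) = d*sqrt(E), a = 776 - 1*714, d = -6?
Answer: -703051/16 + 753*I*sqrt(2)/16 ≈ -43941.0 + 66.556*I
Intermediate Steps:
a = 62 (a = 776 - 714 = 62)
N(E) = -6*sqrt(E)
h(B) = B/4 + (B - 6*I*sqrt(2))/(4*(38 + B)) (h(B) = (B + (B - 6*I*sqrt(2))/(B + 38))/4 = (B + (B - 6*I*sqrt(2))/(38 + B))/4 = B/4 + (B - 6*I*sqrt(2))/(4*(38 + B)))
(h(-14) + a)*(-753) = (((-14)**2 + 39*(-14) - 6*I*sqrt(2))/(4*(38 - 14)) + 62)*(-753) = ((1/4)*(196 - 546 - 6*I*sqrt(2))/24 + 62)*(-753) = ((1/4)*(1/24)*(-350 - 6*I*sqrt(2)) + 62)*(-753) = ((-175/48 - I*sqrt(2)/16) + 62)*(-753) = (2801/48 - I*sqrt(2)/16)*(-753) = -703051/16 + 753*I*sqrt(2)/16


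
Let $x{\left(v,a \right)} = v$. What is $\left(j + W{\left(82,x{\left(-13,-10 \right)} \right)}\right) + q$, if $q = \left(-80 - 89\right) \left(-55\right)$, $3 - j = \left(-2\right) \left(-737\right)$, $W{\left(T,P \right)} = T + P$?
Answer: $7893$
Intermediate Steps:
$W{\left(T,P \right)} = P + T$
$j = -1471$ ($j = 3 - \left(-2\right) \left(-737\right) = 3 - 1474 = -1471$)
$q = 9295$ ($q = \left(-169\right) \left(-55\right) = 9295$)
$\left(j + W{\left(82,x{\left(-13,-10 \right)} \right)}\right) + q = \left(-1471 + \left(-13 + 82\right)\right) + 9295 = \left(-1471 + 69\right) + 9295 = -1402 + 9295 = 7893$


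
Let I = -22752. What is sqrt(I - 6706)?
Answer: I*sqrt(29458) ≈ 171.63*I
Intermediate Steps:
sqrt(I - 6706) = sqrt(-22752 - 6706) = sqrt(-29458) = I*sqrt(29458)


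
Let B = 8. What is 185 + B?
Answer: 193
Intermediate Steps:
185 + B = 185 + 8 = 193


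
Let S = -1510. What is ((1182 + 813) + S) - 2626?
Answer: -2141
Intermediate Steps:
((1182 + 813) + S) - 2626 = ((1182 + 813) - 1510) - 2626 = (1995 - 1510) - 2626 = 485 - 2626 = -2141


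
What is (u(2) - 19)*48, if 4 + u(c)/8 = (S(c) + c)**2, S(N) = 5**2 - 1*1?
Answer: 257136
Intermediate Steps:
S(N) = 24 (S(N) = 25 - 1 = 24)
u(c) = -32 + 8*(24 + c)**2
(u(2) - 19)*48 = ((-32 + 8*(24 + 2)**2) - 19)*48 = ((-32 + 8*26**2) - 19)*48 = ((-32 + 8*676) - 19)*48 = ((-32 + 5408) - 19)*48 = (5376 - 19)*48 = 5357*48 = 257136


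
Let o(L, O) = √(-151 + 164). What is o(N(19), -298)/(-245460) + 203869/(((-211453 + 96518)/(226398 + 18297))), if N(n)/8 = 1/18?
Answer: -9977144991/22987 - √13/245460 ≈ -4.3403e+5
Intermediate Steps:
N(n) = 4/9 (N(n) = 8/18 = 8*(1/18) = 4/9)
o(L, O) = √13
o(N(19), -298)/(-245460) + 203869/(((-211453 + 96518)/(226398 + 18297))) = √13/(-245460) + 203869/(((-211453 + 96518)/(226398 + 18297))) = √13*(-1/245460) + 203869/((-114935/244695)) = -√13/245460 + 203869/((-114935*1/244695)) = -√13/245460 + 203869/(-22987/48939) = -√13/245460 + 203869*(-48939/22987) = -√13/245460 - 9977144991/22987 = -9977144991/22987 - √13/245460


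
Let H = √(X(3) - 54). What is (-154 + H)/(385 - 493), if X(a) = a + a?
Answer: 77/54 - I*√3/27 ≈ 1.4259 - 0.06415*I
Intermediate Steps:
X(a) = 2*a
H = 4*I*√3 (H = √(2*3 - 54) = √(6 - 54) = √(-48) = 4*I*√3 ≈ 6.9282*I)
(-154 + H)/(385 - 493) = (-154 + 4*I*√3)/(385 - 493) = (-154 + 4*I*√3)/(-108) = (-154 + 4*I*√3)*(-1/108) = 77/54 - I*√3/27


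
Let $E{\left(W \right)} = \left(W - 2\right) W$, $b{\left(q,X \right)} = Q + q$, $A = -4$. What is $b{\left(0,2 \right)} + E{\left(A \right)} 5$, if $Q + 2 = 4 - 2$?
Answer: $120$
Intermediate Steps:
$Q = 0$ ($Q = -2 + \left(4 - 2\right) = -2 + 2 = 0$)
$b{\left(q,X \right)} = q$ ($b{\left(q,X \right)} = 0 + q = q$)
$E{\left(W \right)} = W \left(-2 + W\right)$ ($E{\left(W \right)} = \left(-2 + W\right) W = W \left(-2 + W\right)$)
$b{\left(0,2 \right)} + E{\left(A \right)} 5 = 0 + - 4 \left(-2 - 4\right) 5 = 0 + \left(-4\right) \left(-6\right) 5 = 0 + 24 \cdot 5 = 0 + 120 = 120$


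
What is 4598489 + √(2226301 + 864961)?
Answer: 4598489 + √3091262 ≈ 4.6002e+6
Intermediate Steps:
4598489 + √(2226301 + 864961) = 4598489 + √3091262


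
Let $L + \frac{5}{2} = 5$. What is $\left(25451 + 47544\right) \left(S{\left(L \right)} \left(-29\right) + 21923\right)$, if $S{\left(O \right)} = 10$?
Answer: $1579100835$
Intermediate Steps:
$L = \frac{5}{2}$ ($L = - \frac{5}{2} + 5 = \frac{5}{2} \approx 2.5$)
$\left(25451 + 47544\right) \left(S{\left(L \right)} \left(-29\right) + 21923\right) = \left(25451 + 47544\right) \left(10 \left(-29\right) + 21923\right) = 72995 \left(-290 + 21923\right) = 72995 \cdot 21633 = 1579100835$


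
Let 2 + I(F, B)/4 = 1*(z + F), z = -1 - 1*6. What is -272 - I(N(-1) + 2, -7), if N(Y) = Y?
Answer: -240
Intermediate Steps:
z = -7 (z = -1 - 6 = -7)
I(F, B) = -36 + 4*F (I(F, B) = -8 + 4*(1*(-7 + F)) = -8 + 4*(-7 + F) = -8 + (-28 + 4*F) = -36 + 4*F)
-272 - I(N(-1) + 2, -7) = -272 - (-36 + 4*(-1 + 2)) = -272 - (-36 + 4*1) = -272 - (-36 + 4) = -272 - 1*(-32) = -272 + 32 = -240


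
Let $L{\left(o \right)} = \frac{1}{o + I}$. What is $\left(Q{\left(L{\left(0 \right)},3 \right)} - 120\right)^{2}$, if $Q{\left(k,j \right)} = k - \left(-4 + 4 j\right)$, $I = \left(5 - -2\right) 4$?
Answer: $\frac{12837889}{784} \approx 16375.0$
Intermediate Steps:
$I = 28$ ($I = \left(5 + 2\right) 4 = 7 \cdot 4 = 28$)
$L{\left(o \right)} = \frac{1}{28 + o}$ ($L{\left(o \right)} = \frac{1}{o + 28} = \frac{1}{28 + o}$)
$Q{\left(k,j \right)} = 4 + k - 4 j$
$\left(Q{\left(L{\left(0 \right)},3 \right)} - 120\right)^{2} = \left(\left(4 + \frac{1}{28 + 0} - 12\right) - 120\right)^{2} = \left(\left(4 + \frac{1}{28} - 12\right) - 120\right)^{2} = \left(- \frac{223}{28} - 120\right)^{2} = \left(- \frac{3583}{28}\right)^{2} = \frac{12837889}{784}$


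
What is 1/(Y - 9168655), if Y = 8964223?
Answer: -1/204432 ≈ -4.8916e-6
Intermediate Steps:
1/(Y - 9168655) = 1/(8964223 - 9168655) = 1/(-204432) = -1/204432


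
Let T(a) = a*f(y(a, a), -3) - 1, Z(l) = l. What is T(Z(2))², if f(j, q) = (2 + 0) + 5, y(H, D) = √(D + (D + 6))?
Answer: 169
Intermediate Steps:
y(H, D) = √(6 + 2*D) (y(H, D) = √(D + (6 + D)) = √(6 + 2*D))
f(j, q) = 7 (f(j, q) = 2 + 5 = 7)
T(a) = -1 + 7*a (T(a) = a*7 - 1 = 7*a - 1 = -1 + 7*a)
T(Z(2))² = (-1 + 7*2)² = (-1 + 14)² = 13² = 169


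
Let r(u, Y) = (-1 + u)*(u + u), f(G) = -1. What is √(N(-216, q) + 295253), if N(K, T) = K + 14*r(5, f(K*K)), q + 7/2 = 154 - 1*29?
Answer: √295597 ≈ 543.69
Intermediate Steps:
q = 243/2 (q = -7/2 + (154 - 1*29) = -7/2 + (154 - 29) = -7/2 + 125 = 243/2 ≈ 121.50)
r(u, Y) = 2*u*(-1 + u) (r(u, Y) = (-1 + u)*(2*u) = 2*u*(-1 + u))
N(K, T) = 560 + K (N(K, T) = K + 14*(2*5*(-1 + 5)) = K + 14*(2*5*4) = K + 14*40 = K + 560 = 560 + K)
√(N(-216, q) + 295253) = √((560 - 216) + 295253) = √(344 + 295253) = √295597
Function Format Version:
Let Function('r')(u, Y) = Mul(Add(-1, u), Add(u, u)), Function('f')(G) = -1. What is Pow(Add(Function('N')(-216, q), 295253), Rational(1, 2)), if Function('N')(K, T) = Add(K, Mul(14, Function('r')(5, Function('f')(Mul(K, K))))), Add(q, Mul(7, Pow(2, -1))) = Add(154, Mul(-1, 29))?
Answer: Pow(295597, Rational(1, 2)) ≈ 543.69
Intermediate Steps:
q = Rational(243, 2) (q = Add(Rational(-7, 2), Add(154, Mul(-1, 29))) = Add(Rational(-7, 2), Add(154, -29)) = Add(Rational(-7, 2), 125) = Rational(243, 2) ≈ 121.50)
Function('r')(u, Y) = Mul(2, u, Add(-1, u)) (Function('r')(u, Y) = Mul(Add(-1, u), Mul(2, u)) = Mul(2, u, Add(-1, u)))
Function('N')(K, T) = Add(560, K) (Function('N')(K, T) = Add(K, Mul(14, Mul(2, 5, Add(-1, 5)))) = Add(K, Mul(14, Mul(2, 5, 4))) = Add(K, Mul(14, 40)) = Add(K, 560) = Add(560, K))
Pow(Add(Function('N')(-216, q), 295253), Rational(1, 2)) = Pow(Add(Add(560, -216), 295253), Rational(1, 2)) = Pow(Add(344, 295253), Rational(1, 2)) = Pow(295597, Rational(1, 2))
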